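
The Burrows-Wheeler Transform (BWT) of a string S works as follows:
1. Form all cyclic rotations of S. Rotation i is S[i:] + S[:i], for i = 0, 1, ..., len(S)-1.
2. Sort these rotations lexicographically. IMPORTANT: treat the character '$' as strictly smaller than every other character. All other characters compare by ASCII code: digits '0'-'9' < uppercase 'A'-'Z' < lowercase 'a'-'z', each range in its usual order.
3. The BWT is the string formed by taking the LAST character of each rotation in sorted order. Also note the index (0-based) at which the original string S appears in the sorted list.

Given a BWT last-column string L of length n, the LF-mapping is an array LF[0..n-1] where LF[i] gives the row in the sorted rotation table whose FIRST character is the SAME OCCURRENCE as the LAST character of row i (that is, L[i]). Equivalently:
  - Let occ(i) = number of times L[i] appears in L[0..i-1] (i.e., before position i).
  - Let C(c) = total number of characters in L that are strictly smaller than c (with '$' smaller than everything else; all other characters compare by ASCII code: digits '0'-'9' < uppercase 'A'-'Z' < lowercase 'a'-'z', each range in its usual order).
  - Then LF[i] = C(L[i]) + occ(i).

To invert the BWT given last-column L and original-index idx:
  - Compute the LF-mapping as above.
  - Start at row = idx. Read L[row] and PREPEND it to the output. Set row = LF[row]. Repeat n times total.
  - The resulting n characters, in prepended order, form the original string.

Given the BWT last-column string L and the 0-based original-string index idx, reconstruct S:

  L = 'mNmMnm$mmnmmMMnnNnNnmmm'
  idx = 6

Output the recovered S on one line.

LF mapping: 7 4 8 1 17 9 0 10 11 18 12 13 2 3 19 20 5 21 6 22 14 15 16
Walk LF starting at row 6, prepending L[row]:
  step 1: row=6, L[6]='$', prepend. Next row=LF[6]=0
  step 2: row=0, L[0]='m', prepend. Next row=LF[0]=7
  step 3: row=7, L[7]='m', prepend. Next row=LF[7]=10
  step 4: row=10, L[10]='m', prepend. Next row=LF[10]=12
  step 5: row=12, L[12]='M', prepend. Next row=LF[12]=2
  step 6: row=2, L[2]='m', prepend. Next row=LF[2]=8
  step 7: row=8, L[8]='m', prepend. Next row=LF[8]=11
  step 8: row=11, L[11]='m', prepend. Next row=LF[11]=13
  step 9: row=13, L[13]='M', prepend. Next row=LF[13]=3
  step 10: row=3, L[3]='M', prepend. Next row=LF[3]=1
  step 11: row=1, L[1]='N', prepend. Next row=LF[1]=4
  step 12: row=4, L[4]='n', prepend. Next row=LF[4]=17
  step 13: row=17, L[17]='n', prepend. Next row=LF[17]=21
  step 14: row=21, L[21]='m', prepend. Next row=LF[21]=15
  step 15: row=15, L[15]='n', prepend. Next row=LF[15]=20
  step 16: row=20, L[20]='m', prepend. Next row=LF[20]=14
  step 17: row=14, L[14]='n', prepend. Next row=LF[14]=19
  step 18: row=19, L[19]='n', prepend. Next row=LF[19]=22
  step 19: row=22, L[22]='m', prepend. Next row=LF[22]=16
  step 20: row=16, L[16]='N', prepend. Next row=LF[16]=5
  step 21: row=5, L[5]='m', prepend. Next row=LF[5]=9
  step 22: row=9, L[9]='n', prepend. Next row=LF[9]=18
  step 23: row=18, L[18]='N', prepend. Next row=LF[18]=6
Reversed output: NnmNmnnmnmnnNMMmmmMmmm$

Answer: NnmNmnnmnmnnNMMmmmMmmm$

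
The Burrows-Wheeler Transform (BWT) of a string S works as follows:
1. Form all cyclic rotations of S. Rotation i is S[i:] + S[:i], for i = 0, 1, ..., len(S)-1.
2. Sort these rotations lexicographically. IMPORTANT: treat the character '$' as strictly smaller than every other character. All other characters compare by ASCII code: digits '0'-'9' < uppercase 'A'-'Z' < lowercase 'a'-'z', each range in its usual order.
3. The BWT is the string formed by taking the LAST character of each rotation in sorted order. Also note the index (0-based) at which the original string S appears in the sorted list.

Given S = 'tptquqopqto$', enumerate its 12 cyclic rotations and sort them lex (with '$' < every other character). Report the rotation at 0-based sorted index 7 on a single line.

Answer: quqopqto$tpt

Derivation:
All 12 rotations (rotation i = S[i:]+S[:i]):
  rot[0] = tptquqopqto$
  rot[1] = ptquqopqto$t
  rot[2] = tquqopqto$tp
  rot[3] = quqopqto$tpt
  rot[4] = uqopqto$tptq
  rot[5] = qopqto$tptqu
  rot[6] = opqto$tptquq
  rot[7] = pqto$tptquqo
  rot[8] = qto$tptquqop
  rot[9] = to$tptquqopq
  rot[10] = o$tptquqopqt
  rot[11] = $tptquqopqto
Sorted (with $ < everything):
  sorted[0] = $tptquqopqto
  sorted[1] = o$tptquqopqt
  sorted[2] = opqto$tptquq
  sorted[3] = pqto$tptquqo
  sorted[4] = ptquqopqto$t
  sorted[5] = qopqto$tptqu
  sorted[6] = qto$tptquqop
  sorted[7] = quqopqto$tpt
  sorted[8] = to$tptquqopq
  sorted[9] = tptquqopqto$
  sorted[10] = tquqopqto$tp
  sorted[11] = uqopqto$tptq
sorted[7] = quqopqto$tpt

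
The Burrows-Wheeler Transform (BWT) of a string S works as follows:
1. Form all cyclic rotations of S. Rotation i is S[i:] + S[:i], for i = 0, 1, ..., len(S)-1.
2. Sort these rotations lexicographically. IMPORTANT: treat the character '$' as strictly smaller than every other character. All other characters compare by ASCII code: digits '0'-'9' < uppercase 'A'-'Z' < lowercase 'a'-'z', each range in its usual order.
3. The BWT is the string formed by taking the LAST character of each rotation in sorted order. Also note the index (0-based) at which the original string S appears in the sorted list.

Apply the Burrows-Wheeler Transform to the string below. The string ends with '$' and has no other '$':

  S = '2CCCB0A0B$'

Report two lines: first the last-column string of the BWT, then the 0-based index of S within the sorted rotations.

All 10 rotations (rotation i = S[i:]+S[:i]):
  rot[0] = 2CCCB0A0B$
  rot[1] = CCCB0A0B$2
  rot[2] = CCB0A0B$2C
  rot[3] = CB0A0B$2CC
  rot[4] = B0A0B$2CCC
  rot[5] = 0A0B$2CCCB
  rot[6] = A0B$2CCCB0
  rot[7] = 0B$2CCCB0A
  rot[8] = B$2CCCB0A0
  rot[9] = $2CCCB0A0B
Sorted (with $ < everything):
  sorted[0] = $2CCCB0A0B  (last char: 'B')
  sorted[1] = 0A0B$2CCCB  (last char: 'B')
  sorted[2] = 0B$2CCCB0A  (last char: 'A')
  sorted[3] = 2CCCB0A0B$  (last char: '$')
  sorted[4] = A0B$2CCCB0  (last char: '0')
  sorted[5] = B$2CCCB0A0  (last char: '0')
  sorted[6] = B0A0B$2CCC  (last char: 'C')
  sorted[7] = CB0A0B$2CC  (last char: 'C')
  sorted[8] = CCB0A0B$2C  (last char: 'C')
  sorted[9] = CCCB0A0B$2  (last char: '2')
Last column: BBA$00CCC2
Original string S is at sorted index 3

Answer: BBA$00CCC2
3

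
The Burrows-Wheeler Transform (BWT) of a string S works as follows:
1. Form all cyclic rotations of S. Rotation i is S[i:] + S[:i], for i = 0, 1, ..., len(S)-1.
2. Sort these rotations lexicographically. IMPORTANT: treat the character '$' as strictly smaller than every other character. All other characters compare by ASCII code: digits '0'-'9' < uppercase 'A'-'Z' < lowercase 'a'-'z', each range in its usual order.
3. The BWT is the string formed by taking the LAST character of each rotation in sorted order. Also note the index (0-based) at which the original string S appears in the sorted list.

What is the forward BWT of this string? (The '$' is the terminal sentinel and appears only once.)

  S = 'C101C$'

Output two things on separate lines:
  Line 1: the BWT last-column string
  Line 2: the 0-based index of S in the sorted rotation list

All 6 rotations (rotation i = S[i:]+S[:i]):
  rot[0] = C101C$
  rot[1] = 101C$C
  rot[2] = 01C$C1
  rot[3] = 1C$C10
  rot[4] = C$C101
  rot[5] = $C101C
Sorted (with $ < everything):
  sorted[0] = $C101C  (last char: 'C')
  sorted[1] = 01C$C1  (last char: '1')
  sorted[2] = 101C$C  (last char: 'C')
  sorted[3] = 1C$C10  (last char: '0')
  sorted[4] = C$C101  (last char: '1')
  sorted[5] = C101C$  (last char: '$')
Last column: C1C01$
Original string S is at sorted index 5

Answer: C1C01$
5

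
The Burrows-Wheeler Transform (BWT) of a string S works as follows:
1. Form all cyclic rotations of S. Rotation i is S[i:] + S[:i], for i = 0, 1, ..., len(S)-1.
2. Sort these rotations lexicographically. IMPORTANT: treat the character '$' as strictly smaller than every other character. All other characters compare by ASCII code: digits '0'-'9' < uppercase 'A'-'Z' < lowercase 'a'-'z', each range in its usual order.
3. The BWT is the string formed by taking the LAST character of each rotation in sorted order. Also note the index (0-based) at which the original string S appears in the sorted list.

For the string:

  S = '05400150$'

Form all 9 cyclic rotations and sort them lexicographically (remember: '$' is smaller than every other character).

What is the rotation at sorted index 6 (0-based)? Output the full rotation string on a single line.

All 9 rotations (rotation i = S[i:]+S[:i]):
  rot[0] = 05400150$
  rot[1] = 5400150$0
  rot[2] = 400150$05
  rot[3] = 00150$054
  rot[4] = 0150$0540
  rot[5] = 150$05400
  rot[6] = 50$054001
  rot[7] = 0$0540015
  rot[8] = $05400150
Sorted (with $ < everything):
  sorted[0] = $05400150
  sorted[1] = 0$0540015
  sorted[2] = 00150$054
  sorted[3] = 0150$0540
  sorted[4] = 05400150$
  sorted[5] = 150$05400
  sorted[6] = 400150$05
  sorted[7] = 50$054001
  sorted[8] = 5400150$0
sorted[6] = 400150$05

Answer: 400150$05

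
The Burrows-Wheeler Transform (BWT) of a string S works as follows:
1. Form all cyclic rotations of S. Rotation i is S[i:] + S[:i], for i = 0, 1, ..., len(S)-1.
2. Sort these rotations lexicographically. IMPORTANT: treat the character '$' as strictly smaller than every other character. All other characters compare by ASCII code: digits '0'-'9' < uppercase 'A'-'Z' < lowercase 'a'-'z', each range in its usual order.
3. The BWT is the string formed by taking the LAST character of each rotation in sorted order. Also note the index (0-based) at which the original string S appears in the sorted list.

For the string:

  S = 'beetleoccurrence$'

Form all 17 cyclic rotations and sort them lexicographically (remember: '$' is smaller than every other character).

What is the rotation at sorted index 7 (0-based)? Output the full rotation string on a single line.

All 17 rotations (rotation i = S[i:]+S[:i]):
  rot[0] = beetleoccurrence$
  rot[1] = eetleoccurrence$b
  rot[2] = etleoccurrence$be
  rot[3] = tleoccurrence$bee
  rot[4] = leoccurrence$beet
  rot[5] = eoccurrence$beetl
  rot[6] = occurrence$beetle
  rot[7] = ccurrence$beetleo
  rot[8] = currence$beetleoc
  rot[9] = urrence$beetleocc
  rot[10] = rrence$beetleoccu
  rot[11] = rence$beetleoccur
  rot[12] = ence$beetleoccurr
  rot[13] = nce$beetleoccurre
  rot[14] = ce$beetleoccurren
  rot[15] = e$beetleoccurrenc
  rot[16] = $beetleoccurrence
Sorted (with $ < everything):
  sorted[0] = $beetleoccurrence
  sorted[1] = beetleoccurrence$
  sorted[2] = ccurrence$beetleo
  sorted[3] = ce$beetleoccurren
  sorted[4] = currence$beetleoc
  sorted[5] = e$beetleoccurrenc
  sorted[6] = eetleoccurrence$b
  sorted[7] = ence$beetleoccurr
  sorted[8] = eoccurrence$beetl
  sorted[9] = etleoccurrence$be
  sorted[10] = leoccurrence$beet
  sorted[11] = nce$beetleoccurre
  sorted[12] = occurrence$beetle
  sorted[13] = rence$beetleoccur
  sorted[14] = rrence$beetleoccu
  sorted[15] = tleoccurrence$bee
  sorted[16] = urrence$beetleocc
sorted[7] = ence$beetleoccurr

Answer: ence$beetleoccurr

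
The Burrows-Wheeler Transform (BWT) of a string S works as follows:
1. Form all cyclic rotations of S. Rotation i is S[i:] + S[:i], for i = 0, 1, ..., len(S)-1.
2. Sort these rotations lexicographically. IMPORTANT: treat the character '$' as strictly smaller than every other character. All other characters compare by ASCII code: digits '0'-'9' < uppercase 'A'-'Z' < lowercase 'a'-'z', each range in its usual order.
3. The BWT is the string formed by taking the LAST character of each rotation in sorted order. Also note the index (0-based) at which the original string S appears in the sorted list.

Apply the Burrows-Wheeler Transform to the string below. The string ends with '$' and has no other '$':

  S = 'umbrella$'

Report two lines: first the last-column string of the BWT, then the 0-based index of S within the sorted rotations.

Answer: almrleub$
8

Derivation:
All 9 rotations (rotation i = S[i:]+S[:i]):
  rot[0] = umbrella$
  rot[1] = mbrella$u
  rot[2] = brella$um
  rot[3] = rella$umb
  rot[4] = ella$umbr
  rot[5] = lla$umbre
  rot[6] = la$umbrel
  rot[7] = a$umbrell
  rot[8] = $umbrella
Sorted (with $ < everything):
  sorted[0] = $umbrella  (last char: 'a')
  sorted[1] = a$umbrell  (last char: 'l')
  sorted[2] = brella$um  (last char: 'm')
  sorted[3] = ella$umbr  (last char: 'r')
  sorted[4] = la$umbrel  (last char: 'l')
  sorted[5] = lla$umbre  (last char: 'e')
  sorted[6] = mbrella$u  (last char: 'u')
  sorted[7] = rella$umb  (last char: 'b')
  sorted[8] = umbrella$  (last char: '$')
Last column: almrleub$
Original string S is at sorted index 8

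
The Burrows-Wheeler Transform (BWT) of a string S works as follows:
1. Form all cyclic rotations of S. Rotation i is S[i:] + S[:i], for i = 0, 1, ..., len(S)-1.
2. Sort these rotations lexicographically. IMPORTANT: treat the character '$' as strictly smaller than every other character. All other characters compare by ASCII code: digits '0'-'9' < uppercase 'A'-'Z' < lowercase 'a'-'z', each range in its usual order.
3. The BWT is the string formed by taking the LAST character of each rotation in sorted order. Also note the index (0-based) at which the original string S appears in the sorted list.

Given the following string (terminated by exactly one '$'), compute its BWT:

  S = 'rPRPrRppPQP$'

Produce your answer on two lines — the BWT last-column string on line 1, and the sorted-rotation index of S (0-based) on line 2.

All 12 rotations (rotation i = S[i:]+S[:i]):
  rot[0] = rPRPrRppPQP$
  rot[1] = PRPrRppPQP$r
  rot[2] = RPrRppPQP$rP
  rot[3] = PrRppPQP$rPR
  rot[4] = rRppPQP$rPRP
  rot[5] = RppPQP$rPRPr
  rot[6] = ppPQP$rPRPrR
  rot[7] = pPQP$rPRPrRp
  rot[8] = PQP$rPRPrRpp
  rot[9] = QP$rPRPrRppP
  rot[10] = P$rPRPrRppPQ
  rot[11] = $rPRPrRppPQP
Sorted (with $ < everything):
  sorted[0] = $rPRPrRppPQP  (last char: 'P')
  sorted[1] = P$rPRPrRppPQ  (last char: 'Q')
  sorted[2] = PQP$rPRPrRpp  (last char: 'p')
  sorted[3] = PRPrRppPQP$r  (last char: 'r')
  sorted[4] = PrRppPQP$rPR  (last char: 'R')
  sorted[5] = QP$rPRPrRppP  (last char: 'P')
  sorted[6] = RPrRppPQP$rP  (last char: 'P')
  sorted[7] = RppPQP$rPRPr  (last char: 'r')
  sorted[8] = pPQP$rPRPrRp  (last char: 'p')
  sorted[9] = ppPQP$rPRPrR  (last char: 'R')
  sorted[10] = rPRPrRppPQP$  (last char: '$')
  sorted[11] = rRppPQP$rPRP  (last char: 'P')
Last column: PQprRPPrpR$P
Original string S is at sorted index 10

Answer: PQprRPPrpR$P
10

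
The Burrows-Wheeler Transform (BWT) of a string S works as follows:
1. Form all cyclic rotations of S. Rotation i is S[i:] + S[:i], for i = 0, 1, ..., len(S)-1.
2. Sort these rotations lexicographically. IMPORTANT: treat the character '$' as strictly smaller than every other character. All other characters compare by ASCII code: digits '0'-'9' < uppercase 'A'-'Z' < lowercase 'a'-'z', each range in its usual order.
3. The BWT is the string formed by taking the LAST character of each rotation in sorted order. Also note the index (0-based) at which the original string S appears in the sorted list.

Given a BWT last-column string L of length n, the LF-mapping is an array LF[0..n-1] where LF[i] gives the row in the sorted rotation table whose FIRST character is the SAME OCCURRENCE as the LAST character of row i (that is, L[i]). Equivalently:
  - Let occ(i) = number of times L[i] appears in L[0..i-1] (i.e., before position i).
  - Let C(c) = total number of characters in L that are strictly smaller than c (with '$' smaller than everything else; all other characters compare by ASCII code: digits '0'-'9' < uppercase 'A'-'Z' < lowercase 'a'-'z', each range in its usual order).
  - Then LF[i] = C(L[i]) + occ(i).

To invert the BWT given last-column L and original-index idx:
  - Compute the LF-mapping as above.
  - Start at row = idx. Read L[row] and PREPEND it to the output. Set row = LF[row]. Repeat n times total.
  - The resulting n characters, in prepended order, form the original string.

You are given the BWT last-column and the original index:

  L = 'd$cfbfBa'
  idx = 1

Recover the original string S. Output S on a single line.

Answer: Bfbcafd$

Derivation:
LF mapping: 5 0 4 6 3 7 1 2
Walk LF starting at row 1, prepending L[row]:
  step 1: row=1, L[1]='$', prepend. Next row=LF[1]=0
  step 2: row=0, L[0]='d', prepend. Next row=LF[0]=5
  step 3: row=5, L[5]='f', prepend. Next row=LF[5]=7
  step 4: row=7, L[7]='a', prepend. Next row=LF[7]=2
  step 5: row=2, L[2]='c', prepend. Next row=LF[2]=4
  step 6: row=4, L[4]='b', prepend. Next row=LF[4]=3
  step 7: row=3, L[3]='f', prepend. Next row=LF[3]=6
  step 8: row=6, L[6]='B', prepend. Next row=LF[6]=1
Reversed output: Bfbcafd$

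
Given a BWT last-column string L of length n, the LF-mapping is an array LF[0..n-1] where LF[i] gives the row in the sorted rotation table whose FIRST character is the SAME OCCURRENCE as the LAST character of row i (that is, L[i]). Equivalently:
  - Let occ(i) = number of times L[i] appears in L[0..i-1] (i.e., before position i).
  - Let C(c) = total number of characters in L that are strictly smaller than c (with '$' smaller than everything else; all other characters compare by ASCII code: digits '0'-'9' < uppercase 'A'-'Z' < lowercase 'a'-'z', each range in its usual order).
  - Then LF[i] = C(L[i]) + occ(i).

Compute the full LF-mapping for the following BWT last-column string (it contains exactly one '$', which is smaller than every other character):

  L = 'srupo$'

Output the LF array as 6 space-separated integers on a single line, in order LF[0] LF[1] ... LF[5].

Char counts: '$':1, 'o':1, 'p':1, 'r':1, 's':1, 'u':1
C (first-col start): C('$')=0, C('o')=1, C('p')=2, C('r')=3, C('s')=4, C('u')=5
L[0]='s': occ=0, LF[0]=C('s')+0=4+0=4
L[1]='r': occ=0, LF[1]=C('r')+0=3+0=3
L[2]='u': occ=0, LF[2]=C('u')+0=5+0=5
L[3]='p': occ=0, LF[3]=C('p')+0=2+0=2
L[4]='o': occ=0, LF[4]=C('o')+0=1+0=1
L[5]='$': occ=0, LF[5]=C('$')+0=0+0=0

Answer: 4 3 5 2 1 0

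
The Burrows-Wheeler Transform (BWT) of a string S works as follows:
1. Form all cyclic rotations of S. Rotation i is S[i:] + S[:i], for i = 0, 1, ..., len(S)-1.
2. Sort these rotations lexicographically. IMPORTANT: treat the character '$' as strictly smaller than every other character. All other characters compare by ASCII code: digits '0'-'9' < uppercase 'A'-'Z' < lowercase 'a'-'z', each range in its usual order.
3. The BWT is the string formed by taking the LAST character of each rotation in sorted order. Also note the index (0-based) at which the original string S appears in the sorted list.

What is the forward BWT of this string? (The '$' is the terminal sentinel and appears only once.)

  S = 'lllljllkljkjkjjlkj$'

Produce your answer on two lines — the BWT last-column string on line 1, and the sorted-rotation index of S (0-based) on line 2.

Answer: jkkkljlljjlkljlljl$
18

Derivation:
All 19 rotations (rotation i = S[i:]+S[:i]):
  rot[0] = lllljllkljkjkjjlkj$
  rot[1] = llljllkljkjkjjlkj$l
  rot[2] = lljllkljkjkjjlkj$ll
  rot[3] = ljllkljkjkjjlkj$lll
  rot[4] = jllkljkjkjjlkj$llll
  rot[5] = llkljkjkjjlkj$llllj
  rot[6] = lkljkjkjjlkj$lllljl
  rot[7] = kljkjkjjlkj$lllljll
  rot[8] = ljkjkjjlkj$lllljllk
  rot[9] = jkjkjjlkj$lllljllkl
  rot[10] = kjkjjlkj$lllljllklj
  rot[11] = jkjjlkj$lllljllkljk
  rot[12] = kjjlkj$lllljllkljkj
  rot[13] = jjlkj$lllljllkljkjk
  rot[14] = jlkj$lllljllkljkjkj
  rot[15] = lkj$lllljllkljkjkjj
  rot[16] = kj$lllljllkljkjkjjl
  rot[17] = j$lllljllkljkjkjjlk
  rot[18] = $lllljllkljkjkjjlkj
Sorted (with $ < everything):
  sorted[0] = $lllljllkljkjkjjlkj  (last char: 'j')
  sorted[1] = j$lllljllkljkjkjjlk  (last char: 'k')
  sorted[2] = jjlkj$lllljllkljkjk  (last char: 'k')
  sorted[3] = jkjjlkj$lllljllkljk  (last char: 'k')
  sorted[4] = jkjkjjlkj$lllljllkl  (last char: 'l')
  sorted[5] = jlkj$lllljllkljkjkj  (last char: 'j')
  sorted[6] = jllkljkjkjjlkj$llll  (last char: 'l')
  sorted[7] = kj$lllljllkljkjkjjl  (last char: 'l')
  sorted[8] = kjjlkj$lllljllkljkj  (last char: 'j')
  sorted[9] = kjkjjlkj$lllljllklj  (last char: 'j')
  sorted[10] = kljkjkjjlkj$lllljll  (last char: 'l')
  sorted[11] = ljkjkjjlkj$lllljllk  (last char: 'k')
  sorted[12] = ljllkljkjkjjlkj$lll  (last char: 'l')
  sorted[13] = lkj$lllljllkljkjkjj  (last char: 'j')
  sorted[14] = lkljkjkjjlkj$lllljl  (last char: 'l')
  sorted[15] = lljllkljkjkjjlkj$ll  (last char: 'l')
  sorted[16] = llkljkjkjjlkj$llllj  (last char: 'j')
  sorted[17] = llljllkljkjkjjlkj$l  (last char: 'l')
  sorted[18] = lllljllkljkjkjjlkj$  (last char: '$')
Last column: jkkkljlljjlkljlljl$
Original string S is at sorted index 18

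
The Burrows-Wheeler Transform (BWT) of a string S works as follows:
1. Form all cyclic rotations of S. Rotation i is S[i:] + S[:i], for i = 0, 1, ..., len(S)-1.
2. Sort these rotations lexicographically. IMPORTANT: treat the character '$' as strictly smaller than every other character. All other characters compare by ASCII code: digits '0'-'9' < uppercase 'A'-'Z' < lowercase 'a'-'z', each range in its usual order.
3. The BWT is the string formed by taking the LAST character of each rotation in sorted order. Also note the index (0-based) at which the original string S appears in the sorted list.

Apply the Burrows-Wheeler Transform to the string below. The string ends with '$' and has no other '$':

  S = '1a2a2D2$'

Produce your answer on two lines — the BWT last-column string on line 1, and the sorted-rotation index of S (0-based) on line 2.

All 8 rotations (rotation i = S[i:]+S[:i]):
  rot[0] = 1a2a2D2$
  rot[1] = a2a2D2$1
  rot[2] = 2a2D2$1a
  rot[3] = a2D2$1a2
  rot[4] = 2D2$1a2a
  rot[5] = D2$1a2a2
  rot[6] = 2$1a2a2D
  rot[7] = $1a2a2D2
Sorted (with $ < everything):
  sorted[0] = $1a2a2D2  (last char: '2')
  sorted[1] = 1a2a2D2$  (last char: '$')
  sorted[2] = 2$1a2a2D  (last char: 'D')
  sorted[3] = 2D2$1a2a  (last char: 'a')
  sorted[4] = 2a2D2$1a  (last char: 'a')
  sorted[5] = D2$1a2a2  (last char: '2')
  sorted[6] = a2D2$1a2  (last char: '2')
  sorted[7] = a2a2D2$1  (last char: '1')
Last column: 2$Daa221
Original string S is at sorted index 1

Answer: 2$Daa221
1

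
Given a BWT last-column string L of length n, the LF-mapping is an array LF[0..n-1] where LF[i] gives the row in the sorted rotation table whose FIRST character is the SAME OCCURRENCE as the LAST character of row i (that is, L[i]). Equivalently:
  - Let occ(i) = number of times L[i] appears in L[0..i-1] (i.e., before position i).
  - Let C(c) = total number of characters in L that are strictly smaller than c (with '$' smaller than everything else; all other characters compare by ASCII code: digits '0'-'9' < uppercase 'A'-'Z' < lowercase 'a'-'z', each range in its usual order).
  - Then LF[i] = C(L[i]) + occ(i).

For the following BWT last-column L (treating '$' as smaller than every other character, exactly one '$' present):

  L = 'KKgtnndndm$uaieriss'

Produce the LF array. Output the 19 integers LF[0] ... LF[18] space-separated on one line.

Char counts: '$':1, 'K':2, 'a':1, 'd':2, 'e':1, 'g':1, 'i':2, 'm':1, 'n':3, 'r':1, 's':2, 't':1, 'u':1
C (first-col start): C('$')=0, C('K')=1, C('a')=3, C('d')=4, C('e')=6, C('g')=7, C('i')=8, C('m')=10, C('n')=11, C('r')=14, C('s')=15, C('t')=17, C('u')=18
L[0]='K': occ=0, LF[0]=C('K')+0=1+0=1
L[1]='K': occ=1, LF[1]=C('K')+1=1+1=2
L[2]='g': occ=0, LF[2]=C('g')+0=7+0=7
L[3]='t': occ=0, LF[3]=C('t')+0=17+0=17
L[4]='n': occ=0, LF[4]=C('n')+0=11+0=11
L[5]='n': occ=1, LF[5]=C('n')+1=11+1=12
L[6]='d': occ=0, LF[6]=C('d')+0=4+0=4
L[7]='n': occ=2, LF[7]=C('n')+2=11+2=13
L[8]='d': occ=1, LF[8]=C('d')+1=4+1=5
L[9]='m': occ=0, LF[9]=C('m')+0=10+0=10
L[10]='$': occ=0, LF[10]=C('$')+0=0+0=0
L[11]='u': occ=0, LF[11]=C('u')+0=18+0=18
L[12]='a': occ=0, LF[12]=C('a')+0=3+0=3
L[13]='i': occ=0, LF[13]=C('i')+0=8+0=8
L[14]='e': occ=0, LF[14]=C('e')+0=6+0=6
L[15]='r': occ=0, LF[15]=C('r')+0=14+0=14
L[16]='i': occ=1, LF[16]=C('i')+1=8+1=9
L[17]='s': occ=0, LF[17]=C('s')+0=15+0=15
L[18]='s': occ=1, LF[18]=C('s')+1=15+1=16

Answer: 1 2 7 17 11 12 4 13 5 10 0 18 3 8 6 14 9 15 16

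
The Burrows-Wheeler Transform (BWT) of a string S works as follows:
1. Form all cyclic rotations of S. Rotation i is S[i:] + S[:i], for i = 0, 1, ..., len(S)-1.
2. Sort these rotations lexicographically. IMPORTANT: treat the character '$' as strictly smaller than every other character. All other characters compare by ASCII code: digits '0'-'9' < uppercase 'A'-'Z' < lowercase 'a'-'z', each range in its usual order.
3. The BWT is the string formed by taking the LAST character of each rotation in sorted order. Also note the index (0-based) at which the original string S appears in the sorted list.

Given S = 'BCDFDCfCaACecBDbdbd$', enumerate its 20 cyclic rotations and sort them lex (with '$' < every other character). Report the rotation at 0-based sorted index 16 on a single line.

Answer: d$BCDFDCfCaACecBDbdb

Derivation:
All 20 rotations (rotation i = S[i:]+S[:i]):
  rot[0] = BCDFDCfCaACecBDbdbd$
  rot[1] = CDFDCfCaACecBDbdbd$B
  rot[2] = DFDCfCaACecBDbdbd$BC
  rot[3] = FDCfCaACecBDbdbd$BCD
  rot[4] = DCfCaACecBDbdbd$BCDF
  rot[5] = CfCaACecBDbdbd$BCDFD
  rot[6] = fCaACecBDbdbd$BCDFDC
  rot[7] = CaACecBDbdbd$BCDFDCf
  rot[8] = aACecBDbdbd$BCDFDCfC
  rot[9] = ACecBDbdbd$BCDFDCfCa
  rot[10] = CecBDbdbd$BCDFDCfCaA
  rot[11] = ecBDbdbd$BCDFDCfCaAC
  rot[12] = cBDbdbd$BCDFDCfCaACe
  rot[13] = BDbdbd$BCDFDCfCaACec
  rot[14] = Dbdbd$BCDFDCfCaACecB
  rot[15] = bdbd$BCDFDCfCaACecBD
  rot[16] = dbd$BCDFDCfCaACecBDb
  rot[17] = bd$BCDFDCfCaACecBDbd
  rot[18] = d$BCDFDCfCaACecBDbdb
  rot[19] = $BCDFDCfCaACecBDbdbd
Sorted (with $ < everything):
  sorted[0] = $BCDFDCfCaACecBDbdbd
  sorted[1] = ACecBDbdbd$BCDFDCfCa
  sorted[2] = BCDFDCfCaACecBDbdbd$
  sorted[3] = BDbdbd$BCDFDCfCaACec
  sorted[4] = CDFDCfCaACecBDbdbd$B
  sorted[5] = CaACecBDbdbd$BCDFDCf
  sorted[6] = CecBDbdbd$BCDFDCfCaA
  sorted[7] = CfCaACecBDbdbd$BCDFD
  sorted[8] = DCfCaACecBDbdbd$BCDF
  sorted[9] = DFDCfCaACecBDbdbd$BC
  sorted[10] = Dbdbd$BCDFDCfCaACecB
  sorted[11] = FDCfCaACecBDbdbd$BCD
  sorted[12] = aACecBDbdbd$BCDFDCfC
  sorted[13] = bd$BCDFDCfCaACecBDbd
  sorted[14] = bdbd$BCDFDCfCaACecBD
  sorted[15] = cBDbdbd$BCDFDCfCaACe
  sorted[16] = d$BCDFDCfCaACecBDbdb
  sorted[17] = dbd$BCDFDCfCaACecBDb
  sorted[18] = ecBDbdbd$BCDFDCfCaAC
  sorted[19] = fCaACecBDbdbd$BCDFDC
sorted[16] = d$BCDFDCfCaACecBDbdb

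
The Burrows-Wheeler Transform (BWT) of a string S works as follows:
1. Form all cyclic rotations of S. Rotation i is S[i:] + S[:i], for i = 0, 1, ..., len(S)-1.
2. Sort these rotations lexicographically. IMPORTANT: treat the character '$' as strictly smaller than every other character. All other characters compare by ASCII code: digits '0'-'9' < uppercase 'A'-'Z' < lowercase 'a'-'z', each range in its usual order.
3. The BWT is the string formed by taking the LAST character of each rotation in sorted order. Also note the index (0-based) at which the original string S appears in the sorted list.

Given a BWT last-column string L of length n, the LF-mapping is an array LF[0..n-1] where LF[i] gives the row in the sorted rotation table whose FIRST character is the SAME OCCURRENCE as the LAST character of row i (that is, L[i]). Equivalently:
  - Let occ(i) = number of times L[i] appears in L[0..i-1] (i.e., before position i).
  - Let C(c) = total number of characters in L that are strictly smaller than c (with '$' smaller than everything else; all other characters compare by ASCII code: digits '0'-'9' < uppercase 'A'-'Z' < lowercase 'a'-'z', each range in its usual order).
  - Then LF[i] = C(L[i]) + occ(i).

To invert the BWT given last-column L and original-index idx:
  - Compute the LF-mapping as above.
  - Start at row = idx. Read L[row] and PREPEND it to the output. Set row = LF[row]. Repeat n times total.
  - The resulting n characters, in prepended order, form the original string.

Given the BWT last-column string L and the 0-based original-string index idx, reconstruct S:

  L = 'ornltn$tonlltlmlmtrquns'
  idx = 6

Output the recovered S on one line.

Answer: mqtmrtlonlnnlrllntsuto$

Derivation:
LF mapping: 12 15 8 1 18 9 0 19 13 10 2 3 20 4 6 5 7 21 16 14 22 11 17
Walk LF starting at row 6, prepending L[row]:
  step 1: row=6, L[6]='$', prepend. Next row=LF[6]=0
  step 2: row=0, L[0]='o', prepend. Next row=LF[0]=12
  step 3: row=12, L[12]='t', prepend. Next row=LF[12]=20
  step 4: row=20, L[20]='u', prepend. Next row=LF[20]=22
  step 5: row=22, L[22]='s', prepend. Next row=LF[22]=17
  step 6: row=17, L[17]='t', prepend. Next row=LF[17]=21
  step 7: row=21, L[21]='n', prepend. Next row=LF[21]=11
  step 8: row=11, L[11]='l', prepend. Next row=LF[11]=3
  step 9: row=3, L[3]='l', prepend. Next row=LF[3]=1
  step 10: row=1, L[1]='r', prepend. Next row=LF[1]=15
  step 11: row=15, L[15]='l', prepend. Next row=LF[15]=5
  step 12: row=5, L[5]='n', prepend. Next row=LF[5]=9
  step 13: row=9, L[9]='n', prepend. Next row=LF[9]=10
  step 14: row=10, L[10]='l', prepend. Next row=LF[10]=2
  step 15: row=2, L[2]='n', prepend. Next row=LF[2]=8
  step 16: row=8, L[8]='o', prepend. Next row=LF[8]=13
  step 17: row=13, L[13]='l', prepend. Next row=LF[13]=4
  step 18: row=4, L[4]='t', prepend. Next row=LF[4]=18
  step 19: row=18, L[18]='r', prepend. Next row=LF[18]=16
  step 20: row=16, L[16]='m', prepend. Next row=LF[16]=7
  step 21: row=7, L[7]='t', prepend. Next row=LF[7]=19
  step 22: row=19, L[19]='q', prepend. Next row=LF[19]=14
  step 23: row=14, L[14]='m', prepend. Next row=LF[14]=6
Reversed output: mqtmrtlonlnnlrllntsuto$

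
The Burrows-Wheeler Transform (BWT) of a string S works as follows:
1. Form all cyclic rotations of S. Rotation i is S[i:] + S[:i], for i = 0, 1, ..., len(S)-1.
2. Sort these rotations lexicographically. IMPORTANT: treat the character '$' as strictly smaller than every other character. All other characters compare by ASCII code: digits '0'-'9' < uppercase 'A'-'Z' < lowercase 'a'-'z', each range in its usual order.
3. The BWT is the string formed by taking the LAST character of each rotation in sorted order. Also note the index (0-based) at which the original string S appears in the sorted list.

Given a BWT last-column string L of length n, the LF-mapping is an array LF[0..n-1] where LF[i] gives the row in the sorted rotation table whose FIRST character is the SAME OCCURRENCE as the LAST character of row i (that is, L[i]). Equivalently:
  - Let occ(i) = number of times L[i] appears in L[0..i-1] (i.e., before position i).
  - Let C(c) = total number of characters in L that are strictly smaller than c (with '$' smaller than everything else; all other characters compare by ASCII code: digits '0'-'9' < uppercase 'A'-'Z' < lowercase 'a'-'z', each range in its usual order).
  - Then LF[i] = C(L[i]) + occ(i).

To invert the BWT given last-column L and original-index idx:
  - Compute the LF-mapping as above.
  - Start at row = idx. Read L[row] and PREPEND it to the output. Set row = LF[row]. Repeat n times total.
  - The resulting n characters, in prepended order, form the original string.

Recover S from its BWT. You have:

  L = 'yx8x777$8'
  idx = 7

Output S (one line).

Answer: x7x7878y$

Derivation:
LF mapping: 8 6 4 7 1 2 3 0 5
Walk LF starting at row 7, prepending L[row]:
  step 1: row=7, L[7]='$', prepend. Next row=LF[7]=0
  step 2: row=0, L[0]='y', prepend. Next row=LF[0]=8
  step 3: row=8, L[8]='8', prepend. Next row=LF[8]=5
  step 4: row=5, L[5]='7', prepend. Next row=LF[5]=2
  step 5: row=2, L[2]='8', prepend. Next row=LF[2]=4
  step 6: row=4, L[4]='7', prepend. Next row=LF[4]=1
  step 7: row=1, L[1]='x', prepend. Next row=LF[1]=6
  step 8: row=6, L[6]='7', prepend. Next row=LF[6]=3
  step 9: row=3, L[3]='x', prepend. Next row=LF[3]=7
Reversed output: x7x7878y$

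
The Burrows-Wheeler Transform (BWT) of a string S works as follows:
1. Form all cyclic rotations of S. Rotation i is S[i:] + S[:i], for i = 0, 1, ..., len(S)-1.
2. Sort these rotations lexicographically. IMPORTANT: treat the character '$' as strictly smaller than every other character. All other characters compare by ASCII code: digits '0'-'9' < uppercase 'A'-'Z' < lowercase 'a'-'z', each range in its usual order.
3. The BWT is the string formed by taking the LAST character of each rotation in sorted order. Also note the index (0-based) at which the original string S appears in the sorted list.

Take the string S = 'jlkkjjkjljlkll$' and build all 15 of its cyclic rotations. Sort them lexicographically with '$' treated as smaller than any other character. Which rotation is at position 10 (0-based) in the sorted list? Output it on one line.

Answer: l$jlkkjjkjljlkl

Derivation:
All 15 rotations (rotation i = S[i:]+S[:i]):
  rot[0] = jlkkjjkjljlkll$
  rot[1] = lkkjjkjljlkll$j
  rot[2] = kkjjkjljlkll$jl
  rot[3] = kjjkjljlkll$jlk
  rot[4] = jjkjljlkll$jlkk
  rot[5] = jkjljlkll$jlkkj
  rot[6] = kjljlkll$jlkkjj
  rot[7] = jljlkll$jlkkjjk
  rot[8] = ljlkll$jlkkjjkj
  rot[9] = jlkll$jlkkjjkjl
  rot[10] = lkll$jlkkjjkjlj
  rot[11] = kll$jlkkjjkjljl
  rot[12] = ll$jlkkjjkjljlk
  rot[13] = l$jlkkjjkjljlkl
  rot[14] = $jlkkjjkjljlkll
Sorted (with $ < everything):
  sorted[0] = $jlkkjjkjljlkll
  sorted[1] = jjkjljlkll$jlkk
  sorted[2] = jkjljlkll$jlkkj
  sorted[3] = jljlkll$jlkkjjk
  sorted[4] = jlkkjjkjljlkll$
  sorted[5] = jlkll$jlkkjjkjl
  sorted[6] = kjjkjljlkll$jlk
  sorted[7] = kjljlkll$jlkkjj
  sorted[8] = kkjjkjljlkll$jl
  sorted[9] = kll$jlkkjjkjljl
  sorted[10] = l$jlkkjjkjljlkl
  sorted[11] = ljlkll$jlkkjjkj
  sorted[12] = lkkjjkjljlkll$j
  sorted[13] = lkll$jlkkjjkjlj
  sorted[14] = ll$jlkkjjkjljlk
sorted[10] = l$jlkkjjkjljlkl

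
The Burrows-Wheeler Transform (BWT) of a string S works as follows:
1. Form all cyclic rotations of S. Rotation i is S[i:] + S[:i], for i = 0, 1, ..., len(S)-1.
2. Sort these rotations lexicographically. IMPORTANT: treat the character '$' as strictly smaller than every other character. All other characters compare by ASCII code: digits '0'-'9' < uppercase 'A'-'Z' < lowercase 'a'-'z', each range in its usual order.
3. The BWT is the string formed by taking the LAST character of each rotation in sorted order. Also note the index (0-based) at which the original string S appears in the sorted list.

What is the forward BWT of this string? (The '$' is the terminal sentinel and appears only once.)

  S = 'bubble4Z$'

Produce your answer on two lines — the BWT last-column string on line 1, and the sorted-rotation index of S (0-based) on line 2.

Answer: Ze4ub$lbb
5

Derivation:
All 9 rotations (rotation i = S[i:]+S[:i]):
  rot[0] = bubble4Z$
  rot[1] = ubble4Z$b
  rot[2] = bble4Z$bu
  rot[3] = ble4Z$bub
  rot[4] = le4Z$bubb
  rot[5] = e4Z$bubbl
  rot[6] = 4Z$bubble
  rot[7] = Z$bubble4
  rot[8] = $bubble4Z
Sorted (with $ < everything):
  sorted[0] = $bubble4Z  (last char: 'Z')
  sorted[1] = 4Z$bubble  (last char: 'e')
  sorted[2] = Z$bubble4  (last char: '4')
  sorted[3] = bble4Z$bu  (last char: 'u')
  sorted[4] = ble4Z$bub  (last char: 'b')
  sorted[5] = bubble4Z$  (last char: '$')
  sorted[6] = e4Z$bubbl  (last char: 'l')
  sorted[7] = le4Z$bubb  (last char: 'b')
  sorted[8] = ubble4Z$b  (last char: 'b')
Last column: Ze4ub$lbb
Original string S is at sorted index 5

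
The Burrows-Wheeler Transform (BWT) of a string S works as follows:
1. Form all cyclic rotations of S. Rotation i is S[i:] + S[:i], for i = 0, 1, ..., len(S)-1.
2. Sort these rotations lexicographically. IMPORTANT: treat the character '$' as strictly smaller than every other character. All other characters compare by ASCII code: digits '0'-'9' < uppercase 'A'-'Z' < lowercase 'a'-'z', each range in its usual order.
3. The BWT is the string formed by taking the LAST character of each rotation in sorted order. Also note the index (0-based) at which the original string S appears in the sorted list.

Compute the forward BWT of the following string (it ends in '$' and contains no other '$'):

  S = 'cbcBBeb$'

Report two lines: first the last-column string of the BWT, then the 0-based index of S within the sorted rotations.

Answer: bcBecb$B
6

Derivation:
All 8 rotations (rotation i = S[i:]+S[:i]):
  rot[0] = cbcBBeb$
  rot[1] = bcBBeb$c
  rot[2] = cBBeb$cb
  rot[3] = BBeb$cbc
  rot[4] = Beb$cbcB
  rot[5] = eb$cbcBB
  rot[6] = b$cbcBBe
  rot[7] = $cbcBBeb
Sorted (with $ < everything):
  sorted[0] = $cbcBBeb  (last char: 'b')
  sorted[1] = BBeb$cbc  (last char: 'c')
  sorted[2] = Beb$cbcB  (last char: 'B')
  sorted[3] = b$cbcBBe  (last char: 'e')
  sorted[4] = bcBBeb$c  (last char: 'c')
  sorted[5] = cBBeb$cb  (last char: 'b')
  sorted[6] = cbcBBeb$  (last char: '$')
  sorted[7] = eb$cbcBB  (last char: 'B')
Last column: bcBecb$B
Original string S is at sorted index 6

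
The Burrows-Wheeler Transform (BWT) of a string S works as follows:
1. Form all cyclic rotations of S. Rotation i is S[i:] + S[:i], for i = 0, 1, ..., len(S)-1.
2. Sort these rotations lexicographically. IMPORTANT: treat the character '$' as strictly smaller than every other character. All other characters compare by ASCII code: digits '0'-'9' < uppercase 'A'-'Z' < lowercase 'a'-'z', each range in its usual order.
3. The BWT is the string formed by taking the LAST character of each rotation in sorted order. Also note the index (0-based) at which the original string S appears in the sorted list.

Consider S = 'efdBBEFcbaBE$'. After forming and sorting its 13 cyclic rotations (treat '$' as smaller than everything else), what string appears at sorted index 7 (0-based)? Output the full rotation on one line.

Answer: aBE$efdBBEFcb

Derivation:
All 13 rotations (rotation i = S[i:]+S[:i]):
  rot[0] = efdBBEFcbaBE$
  rot[1] = fdBBEFcbaBE$e
  rot[2] = dBBEFcbaBE$ef
  rot[3] = BBEFcbaBE$efd
  rot[4] = BEFcbaBE$efdB
  rot[5] = EFcbaBE$efdBB
  rot[6] = FcbaBE$efdBBE
  rot[7] = cbaBE$efdBBEF
  rot[8] = baBE$efdBBEFc
  rot[9] = aBE$efdBBEFcb
  rot[10] = BE$efdBBEFcba
  rot[11] = E$efdBBEFcbaB
  rot[12] = $efdBBEFcbaBE
Sorted (with $ < everything):
  sorted[0] = $efdBBEFcbaBE
  sorted[1] = BBEFcbaBE$efd
  sorted[2] = BE$efdBBEFcba
  sorted[3] = BEFcbaBE$efdB
  sorted[4] = E$efdBBEFcbaB
  sorted[5] = EFcbaBE$efdBB
  sorted[6] = FcbaBE$efdBBE
  sorted[7] = aBE$efdBBEFcb
  sorted[8] = baBE$efdBBEFc
  sorted[9] = cbaBE$efdBBEF
  sorted[10] = dBBEFcbaBE$ef
  sorted[11] = efdBBEFcbaBE$
  sorted[12] = fdBBEFcbaBE$e
sorted[7] = aBE$efdBBEFcb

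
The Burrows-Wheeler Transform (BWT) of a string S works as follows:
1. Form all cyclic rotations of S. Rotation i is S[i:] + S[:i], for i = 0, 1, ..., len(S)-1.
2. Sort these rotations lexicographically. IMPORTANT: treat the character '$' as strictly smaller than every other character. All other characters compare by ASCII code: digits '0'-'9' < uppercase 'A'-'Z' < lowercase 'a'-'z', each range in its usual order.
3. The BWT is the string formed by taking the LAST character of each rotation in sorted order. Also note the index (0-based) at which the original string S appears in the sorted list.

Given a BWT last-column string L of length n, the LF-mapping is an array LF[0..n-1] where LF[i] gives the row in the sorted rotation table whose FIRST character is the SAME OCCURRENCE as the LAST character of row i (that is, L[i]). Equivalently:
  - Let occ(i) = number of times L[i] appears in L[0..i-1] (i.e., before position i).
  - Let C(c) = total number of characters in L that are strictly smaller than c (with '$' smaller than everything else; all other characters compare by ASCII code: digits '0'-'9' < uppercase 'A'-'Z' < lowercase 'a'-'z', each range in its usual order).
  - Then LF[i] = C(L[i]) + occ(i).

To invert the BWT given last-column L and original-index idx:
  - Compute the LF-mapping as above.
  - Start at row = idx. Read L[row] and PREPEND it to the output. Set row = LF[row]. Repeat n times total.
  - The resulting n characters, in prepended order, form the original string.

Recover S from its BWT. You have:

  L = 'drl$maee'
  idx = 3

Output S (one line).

LF mapping: 2 7 5 0 6 1 3 4
Walk LF starting at row 3, prepending L[row]:
  step 1: row=3, L[3]='$', prepend. Next row=LF[3]=0
  step 2: row=0, L[0]='d', prepend. Next row=LF[0]=2
  step 3: row=2, L[2]='l', prepend. Next row=LF[2]=5
  step 4: row=5, L[5]='a', prepend. Next row=LF[5]=1
  step 5: row=1, L[1]='r', prepend. Next row=LF[1]=7
  step 6: row=7, L[7]='e', prepend. Next row=LF[7]=4
  step 7: row=4, L[4]='m', prepend. Next row=LF[4]=6
  step 8: row=6, L[6]='e', prepend. Next row=LF[6]=3
Reversed output: emerald$

Answer: emerald$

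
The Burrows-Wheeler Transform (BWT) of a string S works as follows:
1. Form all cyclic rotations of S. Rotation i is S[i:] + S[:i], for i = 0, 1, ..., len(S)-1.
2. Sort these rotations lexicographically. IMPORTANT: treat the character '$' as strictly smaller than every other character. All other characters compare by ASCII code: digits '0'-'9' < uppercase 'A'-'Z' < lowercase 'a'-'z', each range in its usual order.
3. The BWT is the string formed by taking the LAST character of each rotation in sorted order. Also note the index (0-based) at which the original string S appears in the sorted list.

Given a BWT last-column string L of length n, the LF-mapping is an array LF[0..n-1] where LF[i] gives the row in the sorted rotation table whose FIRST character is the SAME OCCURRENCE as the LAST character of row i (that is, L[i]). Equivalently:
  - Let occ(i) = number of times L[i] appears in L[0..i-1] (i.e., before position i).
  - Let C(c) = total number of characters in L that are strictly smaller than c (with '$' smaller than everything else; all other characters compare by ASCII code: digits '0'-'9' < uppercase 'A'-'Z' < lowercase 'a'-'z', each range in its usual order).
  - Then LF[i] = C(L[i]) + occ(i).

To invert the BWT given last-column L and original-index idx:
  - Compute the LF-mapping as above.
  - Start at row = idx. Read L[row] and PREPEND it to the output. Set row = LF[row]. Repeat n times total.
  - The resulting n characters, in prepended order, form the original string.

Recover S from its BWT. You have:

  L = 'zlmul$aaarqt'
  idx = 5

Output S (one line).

LF mapping: 11 4 6 10 5 0 1 2 3 8 7 9
Walk LF starting at row 5, prepending L[row]:
  step 1: row=5, L[5]='$', prepend. Next row=LF[5]=0
  step 2: row=0, L[0]='z', prepend. Next row=LF[0]=11
  step 3: row=11, L[11]='t', prepend. Next row=LF[11]=9
  step 4: row=9, L[9]='r', prepend. Next row=LF[9]=8
  step 5: row=8, L[8]='a', prepend. Next row=LF[8]=3
  step 6: row=3, L[3]='u', prepend. Next row=LF[3]=10
  step 7: row=10, L[10]='q', prepend. Next row=LF[10]=7
  step 8: row=7, L[7]='a', prepend. Next row=LF[7]=2
  step 9: row=2, L[2]='m', prepend. Next row=LF[2]=6
  step 10: row=6, L[6]='a', prepend. Next row=LF[6]=1
  step 11: row=1, L[1]='l', prepend. Next row=LF[1]=4
  step 12: row=4, L[4]='l', prepend. Next row=LF[4]=5
Reversed output: llamaquartz$

Answer: llamaquartz$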